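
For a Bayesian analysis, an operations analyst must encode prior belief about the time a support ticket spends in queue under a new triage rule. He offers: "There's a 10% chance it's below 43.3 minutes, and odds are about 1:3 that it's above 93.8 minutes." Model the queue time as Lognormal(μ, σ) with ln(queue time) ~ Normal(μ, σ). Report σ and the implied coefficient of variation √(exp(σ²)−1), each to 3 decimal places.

If T ~ Lognormal(μ,σ) then ln T ~ Normal(μ,σ), so the p-quantile of ln T is μ + z_p·σ.
ln(43.3) = 3.768 and ln(93.8) = 4.541; z_{0.1} = -1.282, z_{0.75} = 0.6745.
σ = (4.541 − 3.768)/(0.6745 − (-1.282)) = 0.395.
μ = 3.768 − (-1.282)·0.395 = 4.275.
CV = √(exp(σ²)−1) = √(exp(0.1562)−1) = 0.411.

σ ≈ 0.395, CV ≈ 0.411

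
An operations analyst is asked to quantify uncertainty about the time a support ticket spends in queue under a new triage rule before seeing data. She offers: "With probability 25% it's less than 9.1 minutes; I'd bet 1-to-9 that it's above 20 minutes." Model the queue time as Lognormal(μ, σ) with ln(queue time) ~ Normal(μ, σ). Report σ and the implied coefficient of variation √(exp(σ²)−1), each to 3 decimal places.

If T ~ Lognormal(μ,σ) then ln T ~ Normal(μ,σ), so the p-quantile of ln T is μ + z_p·σ.
ln(9.1) = 2.208 and ln(20) = 2.996; z_{0.25} = -0.6745, z_{0.9} = 1.282.
σ = (2.996 − 2.208)/(1.282 − (-0.6745)) = 0.403.
μ = 2.208 − (-0.6745)·0.403 = 2.480.
CV = √(exp(σ²)−1) = √(exp(0.1621)−1) = 0.419.

σ ≈ 0.403, CV ≈ 0.419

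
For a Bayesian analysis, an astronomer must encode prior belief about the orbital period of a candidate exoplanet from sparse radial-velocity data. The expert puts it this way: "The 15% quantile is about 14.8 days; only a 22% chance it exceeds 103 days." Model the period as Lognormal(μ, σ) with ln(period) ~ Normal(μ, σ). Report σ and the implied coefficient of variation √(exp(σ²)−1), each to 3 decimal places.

If T ~ Lognormal(μ,σ) then ln T ~ Normal(μ,σ), so the p-quantile of ln T is μ + z_p·σ.
ln(14.8) = 2.695 and ln(103) = 4.635; z_{0.15} = -1.036, z_{0.78} = 0.7722.
σ = (4.635 − 2.695)/(0.7722 − (-1.036)) = 1.073.
μ = 2.695 − (-1.036)·1.073 = 3.806.
CV = √(exp(σ²)−1) = √(exp(1.1507)−1) = 1.470.

σ ≈ 1.073, CV ≈ 1.470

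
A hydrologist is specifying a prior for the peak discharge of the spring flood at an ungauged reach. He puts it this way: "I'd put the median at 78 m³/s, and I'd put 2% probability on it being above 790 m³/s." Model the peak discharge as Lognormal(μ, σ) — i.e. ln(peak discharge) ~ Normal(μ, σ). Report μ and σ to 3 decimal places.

μ ≈ 4.357, σ ≈ 1.127

If T ~ Lognormal(μ,σ) then ln T ~ Normal(μ,σ), so the p-quantile of ln T is μ + z_p·σ.
ln(78) = 4.357 and ln(790) = 6.672; z_{0.5} = 0, z_{0.98} = 2.054.
σ = (6.672 − 4.357)/(2.054 − (0)) = 1.127.
μ = 4.357 − (0)·1.127 = 4.357.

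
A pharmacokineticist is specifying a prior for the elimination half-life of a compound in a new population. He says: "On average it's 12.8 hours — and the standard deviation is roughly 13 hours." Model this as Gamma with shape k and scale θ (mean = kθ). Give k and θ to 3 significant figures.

k ≈ 0.969, θ ≈ 13.2

For Gamma(k, scale θ): mean = kθ, variance = kθ², so CV = 1/√k.
CV = SD/mean = 13/12.8 = 1.016, hence k = 1/CV² = 0.969.
Then θ = mean/k = 12.8/0.969 = 13.2.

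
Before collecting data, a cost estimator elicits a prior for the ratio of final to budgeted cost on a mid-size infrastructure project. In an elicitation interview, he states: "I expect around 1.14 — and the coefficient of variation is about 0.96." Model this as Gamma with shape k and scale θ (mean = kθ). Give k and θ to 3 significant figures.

For Gamma(k, scale θ): mean = kθ, variance = kθ², so CV = 1/√k.
CV = 0.96, hence k = 1/CV² = 1.09.
Then θ = mean/k = 1.14/1.09 = 1.05.

k ≈ 1.09, θ ≈ 1.05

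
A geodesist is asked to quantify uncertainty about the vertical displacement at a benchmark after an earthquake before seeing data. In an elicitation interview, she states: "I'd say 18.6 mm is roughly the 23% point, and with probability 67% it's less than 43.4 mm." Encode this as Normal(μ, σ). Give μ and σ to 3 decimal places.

μ = 34.145, σ = 21.039

For Normal(μ,σ), the p-quantile is μ + z_p·σ. Here z_{0.23} = -0.7388, z_{0.67} = 0.4399.
So 18.6 = μ − 0.7388σ and 43.4 = μ + 0.4399σ.
Subtracting: σ = (43.4 − 18.6)/(0.4399 − (-0.7388)) = 21.039.
Then μ = 18.6 − (-0.7388)·21.039 = 34.145.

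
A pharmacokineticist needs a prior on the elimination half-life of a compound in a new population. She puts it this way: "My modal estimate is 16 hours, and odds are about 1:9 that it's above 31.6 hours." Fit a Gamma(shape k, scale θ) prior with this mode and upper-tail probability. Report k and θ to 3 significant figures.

Gamma(k,θ) with k>1 has mode (k−1)θ, so θ = 16/(k−1).
Need P(X < 31.6) = 0.9 with θ tied to k this way. Start at k = 2, θ = 16: P(X<31.6) ≈ 0.587.
Too low — raise k to concentrate. Iterating converges to k ≈ 5.14.
Then θ = 16/(5.14−1) ≈ 3.87.

k ≈ 5.14, θ ≈ 3.87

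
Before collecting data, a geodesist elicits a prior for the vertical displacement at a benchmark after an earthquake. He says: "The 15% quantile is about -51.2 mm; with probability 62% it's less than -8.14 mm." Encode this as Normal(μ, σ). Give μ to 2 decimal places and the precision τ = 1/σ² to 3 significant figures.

μ = -17.94, τ = 0.000971

The p-quantile of Normal(μ,σ) is μ + z_p·σ, with z_{0.15} = -1.036 and z_{0.62} = 0.3055.
Eliminate σ: μ = (z₂·x₁ − z₁·x₂)/(z₂ − z₁) = (0.3055·-51.2 − (-1.036)·-8.14)/1.342 = -17.94.
Then σ = (x₂ − x₁)/(z₂ − z₁) = (-8.14 − -51.2)/1.342 = 32.09.
Precision τ = 1/σ² = 1/32.09² = 0.000971.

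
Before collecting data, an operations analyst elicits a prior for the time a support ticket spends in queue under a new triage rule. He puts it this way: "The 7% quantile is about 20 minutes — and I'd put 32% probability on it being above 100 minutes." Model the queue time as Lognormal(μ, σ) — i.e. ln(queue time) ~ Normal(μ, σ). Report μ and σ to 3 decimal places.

If T ~ Lognormal(μ,σ) then ln T ~ Normal(μ,σ), so the p-quantile of ln T is μ + z_p·σ.
ln(20) = 2.996 and ln(100) = 4.605; z_{0.07} = -1.476, z_{0.68} = 0.4677.
σ = (4.605 − 2.996)/(0.4677 − (-1.476)) = 0.828.
μ = 2.996 − (-1.476)·0.828 = 4.218.

μ ≈ 4.218, σ ≈ 0.828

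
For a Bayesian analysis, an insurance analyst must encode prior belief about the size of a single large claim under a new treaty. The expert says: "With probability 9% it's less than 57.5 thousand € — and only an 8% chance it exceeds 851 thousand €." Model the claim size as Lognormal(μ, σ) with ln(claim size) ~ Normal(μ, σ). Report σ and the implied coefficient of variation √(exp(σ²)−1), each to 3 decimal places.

If T ~ Lognormal(μ,σ) then ln T ~ Normal(μ,σ), so the p-quantile of ln T is μ + z_p·σ.
ln(57.5) = 4.052 and ln(851) = 6.746; z_{0.09} = -1.341, z_{0.92} = 1.405.
σ = (6.746 − 4.052)/(1.405 − (-1.341)) = 0.981.
μ = 4.052 − (-1.341)·0.981 = 5.368.
CV = √(exp(σ²)−1) = √(exp(0.9631)−1) = 1.273.

σ ≈ 0.981, CV ≈ 1.273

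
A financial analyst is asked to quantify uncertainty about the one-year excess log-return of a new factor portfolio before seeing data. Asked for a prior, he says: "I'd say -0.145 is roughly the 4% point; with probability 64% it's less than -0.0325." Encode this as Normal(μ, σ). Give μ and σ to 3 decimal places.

The p-quantile of Normal(μ,σ) is μ + z_p·σ, with z_{0.04} = -1.751 and z_{0.64} = 0.3585.
Eliminate σ: μ = (z₂·x₁ − z₁·x₂)/(z₂ − z₁) = (0.3585·-0.145 − (-1.751)·-0.0325)/2.109 = -0.052.
Then σ = (x₂ − x₁)/(z₂ − z₁) = (-0.0325 − -0.145)/2.109 = 0.053.

μ = -0.052, σ = 0.053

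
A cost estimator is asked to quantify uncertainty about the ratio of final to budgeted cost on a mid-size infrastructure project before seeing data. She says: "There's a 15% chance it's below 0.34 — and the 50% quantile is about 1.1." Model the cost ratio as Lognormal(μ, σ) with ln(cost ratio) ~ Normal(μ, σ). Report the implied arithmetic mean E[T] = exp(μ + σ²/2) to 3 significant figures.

If T ~ Lognormal(μ,σ) then ln T ~ Normal(μ,σ), so the p-quantile of ln T is μ + z_p·σ.
ln(0.34) = -1.079 and ln(1.1) = 0.09531; z_{0.15} = -1.036, z_{0.5} = 0.
σ = (0.09531 − -1.079)/(0 − (-1.036)) = 1.133.
μ = -1.079 − (-1.036)·1.133 = 0.095.
E[T] = exp(μ + σ²/2) = exp(0.095 + 0.6417) = 2.09.

E[T] ≈ 2.09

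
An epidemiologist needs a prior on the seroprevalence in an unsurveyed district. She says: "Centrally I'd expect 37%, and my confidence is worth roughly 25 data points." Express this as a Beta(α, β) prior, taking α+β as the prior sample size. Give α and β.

α = 9.25, β = 15.75

Under the effective-sample-size interpretation, Beta(α, β) has prior mean α/(α+β) and prior sample size α+β.
So α+β = 25 and α/(α+β) = 0.37, giving α = 0.37·25 = 9.25 and β = 25 − 9.25 = 15.75.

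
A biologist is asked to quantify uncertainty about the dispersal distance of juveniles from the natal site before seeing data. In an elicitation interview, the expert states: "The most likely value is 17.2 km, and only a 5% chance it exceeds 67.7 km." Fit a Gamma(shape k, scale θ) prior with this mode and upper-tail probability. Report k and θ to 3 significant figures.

k ≈ 2.34, θ ≈ 12.8

Gamma(k,θ) with k>1 has mode (k−1)θ, so θ = 17.2/(k−1).
Need P(X < 67.7) = 0.95 with θ tied to k this way. Start at k = 2, θ = 17.2: P(X<67.7) ≈ 0.904.
Too low — raise k to concentrate. Iterating converges to k ≈ 2.34.
Then θ = 17.2/(2.34−1) ≈ 12.8.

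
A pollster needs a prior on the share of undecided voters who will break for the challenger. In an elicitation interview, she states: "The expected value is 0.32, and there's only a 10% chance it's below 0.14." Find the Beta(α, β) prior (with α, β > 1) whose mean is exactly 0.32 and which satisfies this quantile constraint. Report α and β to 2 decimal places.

With mean 0.32 fixed, write α = 0.32s, β = 0.68s where s = α+β.
Need P(θ < 0.14) = 0.1 under Beta(0.32s, 0.68s). Normal approximation: (q−m)/√(m(1−m)/s) ≈ z_{0.1} = -1.28, so s ≈ 0.32·0.68·(-1.28)²/(0.14−0.32)² = 11.0.
At s = 11.0: P(θ<0.14) ≈ 0.080. Adjusting to match 0.1 gives s ≈ 9.40.
So α = 0.32·9.40 ≈ 3.01, β = 0.68·9.40 ≈ 6.39.

α ≈ 3.01, β ≈ 6.39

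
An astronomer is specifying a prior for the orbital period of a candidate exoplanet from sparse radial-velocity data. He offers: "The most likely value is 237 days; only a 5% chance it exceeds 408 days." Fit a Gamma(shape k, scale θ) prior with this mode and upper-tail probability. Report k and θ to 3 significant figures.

k ≈ 10.5, θ ≈ 25.1

Gamma(k,θ) with k>1 has mode (k−1)θ, so θ = 237/(k−1).
Need P(X < 408) = 0.95 with θ tied to k this way. Start at k = 2, θ = 237: P(X<408) ≈ 0.513.
Too low — raise k to concentrate. Iterating converges to k ≈ 10.5.
Then θ = 237/(10.5−1) ≈ 25.1.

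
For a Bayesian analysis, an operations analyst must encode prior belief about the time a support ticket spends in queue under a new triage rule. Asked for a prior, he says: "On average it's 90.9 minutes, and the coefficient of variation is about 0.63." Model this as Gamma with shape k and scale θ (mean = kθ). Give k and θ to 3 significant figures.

For Gamma(k, scale θ): mean = kθ, variance = kθ², so CV = 1/√k.
CV = 0.63, hence k = 1/CV² = 2.52.
Then θ = mean/k = 90.9/2.52 = 36.1.

k ≈ 2.52, θ ≈ 36.1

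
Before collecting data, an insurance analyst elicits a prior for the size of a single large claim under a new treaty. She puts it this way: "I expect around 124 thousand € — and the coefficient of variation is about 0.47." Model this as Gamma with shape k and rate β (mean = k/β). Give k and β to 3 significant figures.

For Gamma(k, rate β): mean = k/β, variance = k/β², so CV = 1/√k.
CV = 0.47, hence k = 1/CV² = 4.53.
Then β = k/mean = 4.53/124 = 0.0365.

k ≈ 4.53, β ≈ 0.0365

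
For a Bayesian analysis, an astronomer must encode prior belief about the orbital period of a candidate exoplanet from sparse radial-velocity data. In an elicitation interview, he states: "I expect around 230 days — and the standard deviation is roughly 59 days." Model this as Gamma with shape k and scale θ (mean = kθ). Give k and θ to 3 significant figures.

k ≈ 15.2, θ ≈ 15.1

For Gamma(k, scale θ): mean = kθ, variance = kθ², so CV = 1/√k.
CV = SD/mean = 59/230 = 0.2565, hence k = 1/CV² = 15.2.
Then θ = mean/k = 230/15.2 = 15.1.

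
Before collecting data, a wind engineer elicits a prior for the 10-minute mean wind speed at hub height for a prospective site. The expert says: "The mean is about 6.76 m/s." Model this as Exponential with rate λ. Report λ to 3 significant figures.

λ ≈ 0.148

Exponential mean = 1/λ, so λ = 1/6.76 = 0.148.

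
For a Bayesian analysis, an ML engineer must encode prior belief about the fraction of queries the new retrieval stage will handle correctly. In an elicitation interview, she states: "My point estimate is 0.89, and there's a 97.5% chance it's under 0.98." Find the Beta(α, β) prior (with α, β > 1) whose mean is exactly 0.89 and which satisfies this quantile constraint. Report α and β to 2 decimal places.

α ≈ 20.54, β ≈ 2.54

With mean 0.89 fixed, write α = 0.89s, β = 0.11s where s = α+β.
Need P(θ < 0.98) = 0.975 under Beta(0.89s, 0.11s). Normal approximation: (q−m)/√(m(1−m)/s) ≈ z_{0.975} = 1.96, so s ≈ 0.89·0.11·(1.96)²/(0.98−0.89)² = 46.4.
At s = 46.4: P(θ<0.98) ≈ 0.998. Adjusting to match 0.975 gives s ≈ 23.08.
So α = 0.89·23.08 ≈ 20.54, β = 0.11·23.08 ≈ 2.54.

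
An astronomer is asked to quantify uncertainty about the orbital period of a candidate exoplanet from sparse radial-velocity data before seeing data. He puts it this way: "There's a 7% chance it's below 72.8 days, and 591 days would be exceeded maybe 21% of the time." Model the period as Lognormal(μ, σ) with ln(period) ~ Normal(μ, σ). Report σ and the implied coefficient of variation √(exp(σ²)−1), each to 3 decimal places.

If T ~ Lognormal(μ,σ) then ln T ~ Normal(μ,σ), so the p-quantile of ln T is μ + z_p·σ.
ln(72.8) = 4.288 and ln(591) = 6.382; z_{0.07} = -1.476, z_{0.79} = 0.8064.
σ = (6.382 − 4.288)/(0.8064 − (-1.476)) = 0.918.
μ = 4.288 − (-1.476)·0.918 = 5.642.
CV = √(exp(σ²)−1) = √(exp(0.8419)−1) = 1.149.

σ ≈ 0.918, CV ≈ 1.149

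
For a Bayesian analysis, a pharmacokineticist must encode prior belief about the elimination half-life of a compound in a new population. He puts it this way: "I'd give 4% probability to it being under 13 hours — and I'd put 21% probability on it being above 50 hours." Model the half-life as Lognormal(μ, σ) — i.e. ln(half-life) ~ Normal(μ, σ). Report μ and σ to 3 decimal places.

μ ≈ 3.487, σ ≈ 0.527

If T ~ Lognormal(μ,σ) then ln T ~ Normal(μ,σ), so the p-quantile of ln T is μ + z_p·σ.
ln(13) = 2.565 and ln(50) = 3.912; z_{0.04} = -1.751, z_{0.79} = 0.8064.
σ = (3.912 − 2.565)/(0.8064 − (-1.751)) = 0.527.
μ = 2.565 − (-1.751)·0.527 = 3.487.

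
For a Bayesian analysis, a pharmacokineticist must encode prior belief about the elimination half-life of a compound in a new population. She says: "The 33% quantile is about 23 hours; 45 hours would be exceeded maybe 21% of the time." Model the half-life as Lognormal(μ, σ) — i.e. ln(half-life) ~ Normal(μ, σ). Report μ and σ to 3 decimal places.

μ ≈ 3.372, σ ≈ 0.539

If T ~ Lognormal(μ,σ) then ln T ~ Normal(μ,σ), so the p-quantile of ln T is μ + z_p·σ.
ln(23) = 3.135 and ln(45) = 3.807; z_{0.33} = -0.4399, z_{0.79} = 0.8064.
σ = (3.807 − 3.135)/(0.8064 − (-0.4399)) = 0.539.
μ = 3.135 − (-0.4399)·0.539 = 3.372.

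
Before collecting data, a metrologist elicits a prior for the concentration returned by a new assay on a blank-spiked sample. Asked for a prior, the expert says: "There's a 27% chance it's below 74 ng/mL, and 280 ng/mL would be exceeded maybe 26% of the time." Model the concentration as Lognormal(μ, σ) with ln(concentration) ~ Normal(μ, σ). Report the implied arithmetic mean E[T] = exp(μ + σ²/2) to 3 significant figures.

If T ~ Lognormal(μ,σ) then ln T ~ Normal(μ,σ), so the p-quantile of ln T is μ + z_p·σ.
ln(74) = 4.304 and ln(280) = 5.635; z_{0.27} = -0.6128, z_{0.74} = 0.6433.
σ = (5.635 − 4.304)/(0.6433 − (-0.6128)) = 1.059.
μ = 4.304 − (-0.6128)·1.059 = 4.953.
E[T] = exp(μ + σ²/2) = exp(4.953 + 0.5611) = 248 ng/mL.

E[T] ≈ 248 ng/mL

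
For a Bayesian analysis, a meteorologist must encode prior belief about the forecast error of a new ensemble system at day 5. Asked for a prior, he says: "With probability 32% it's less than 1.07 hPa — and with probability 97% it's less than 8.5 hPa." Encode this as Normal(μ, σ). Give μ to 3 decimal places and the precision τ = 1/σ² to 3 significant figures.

For Normal(μ,σ), the p-quantile is μ + z_p·σ. Here z_{0.32} = -0.4677, z_{0.97} = 1.881.
So 1.07 = μ − 0.4677σ and 8.5 = μ + 1.881σ.
Subtracting: σ = (8.5 − 1.07)/(1.881 − (-0.4677)) = 3.164.
Then μ = 1.07 − (-0.4677)·3.164 = 2.550.
Precision τ = 1/σ² = 1/3.164² = 0.0999.

μ = 2.550, τ = 0.0999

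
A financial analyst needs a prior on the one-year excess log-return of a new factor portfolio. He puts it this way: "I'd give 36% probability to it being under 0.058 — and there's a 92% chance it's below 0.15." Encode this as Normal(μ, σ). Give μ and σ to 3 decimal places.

For Normal(μ,σ), the p-quantile is μ + z_p·σ. Here z_{0.36} = -0.3585, z_{0.92} = 1.405.
So 0.058 = μ − 0.3585σ and 0.15 = μ + 1.405σ.
Subtracting: σ = (0.15 − 0.058)/(1.405 − (-0.3585)) = 0.052.
Then μ = 0.058 − (-0.3585)·0.052 = 0.077.

μ = 0.077, σ = 0.052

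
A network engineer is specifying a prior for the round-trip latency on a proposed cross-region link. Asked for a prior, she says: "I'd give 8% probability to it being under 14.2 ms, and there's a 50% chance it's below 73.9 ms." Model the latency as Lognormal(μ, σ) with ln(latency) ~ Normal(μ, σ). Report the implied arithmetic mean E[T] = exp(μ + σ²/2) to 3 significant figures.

If T ~ Lognormal(μ,σ) then ln T ~ Normal(μ,σ), so the p-quantile of ln T is μ + z_p·σ.
ln(14.2) = 2.653 and ln(73.9) = 4.303; z_{0.08} = -1.405, z_{0.5} = 0.
σ = (4.303 − 2.653)/(0 − (-1.405)) = 1.174.
μ = 2.653 − (-1.405)·1.174 = 4.303.
E[T] = exp(μ + σ²/2) = exp(4.303 + 0.6891) = 147 ms.

E[T] ≈ 147 ms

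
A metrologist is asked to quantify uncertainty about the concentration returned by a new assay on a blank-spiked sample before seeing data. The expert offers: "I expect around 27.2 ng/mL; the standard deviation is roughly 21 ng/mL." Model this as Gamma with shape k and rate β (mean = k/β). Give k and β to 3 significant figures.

k ≈ 1.68, β ≈ 0.0617

For Gamma(k, rate β): mean = k/β, variance = k/β², so CV = 1/√k.
CV = SD/mean = 21/27.2 = 0.7721, hence k = 1/CV² = 1.68.
Then β = k/mean = 1.68/27.2 = 0.0617.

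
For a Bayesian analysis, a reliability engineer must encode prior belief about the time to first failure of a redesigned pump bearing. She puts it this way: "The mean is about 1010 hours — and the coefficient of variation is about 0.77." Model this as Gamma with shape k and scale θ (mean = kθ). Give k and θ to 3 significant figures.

k ≈ 1.69, θ ≈ 599

For Gamma(k, scale θ): mean = kθ, variance = kθ², so CV = 1/√k.
CV = 0.77, hence k = 1/CV² = 1.69.
Then θ = mean/k = 1010/1.69 = 599.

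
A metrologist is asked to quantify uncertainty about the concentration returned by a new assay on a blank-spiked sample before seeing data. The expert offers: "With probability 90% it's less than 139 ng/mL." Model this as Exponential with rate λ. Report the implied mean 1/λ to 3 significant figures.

P(T < 139.0) = 1 − e^(−λ·139.0) = 0.9, so λ = −ln(1−0.9)/139.0 = −ln(0.1)/139.0 = 0.0166.
Mean = 1/λ = 60.4 ng/mL.

mean ≈ 60.4 ng/mL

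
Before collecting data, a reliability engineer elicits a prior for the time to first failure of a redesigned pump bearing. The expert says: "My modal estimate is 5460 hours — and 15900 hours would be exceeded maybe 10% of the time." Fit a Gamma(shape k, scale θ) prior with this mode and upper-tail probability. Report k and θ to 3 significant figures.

k ≈ 2.67, θ ≈ 3270

Gamma(k,θ) with k>1 has mode (k−1)θ, so θ = 5460/(k−1).
Need P(X < 15900) = 0.9 with θ tied to k this way. Start at k = 2, θ = 5460: P(X<15900) ≈ 0.787.
Too low — raise k to concentrate. Iterating converges to k ≈ 2.67.
Then θ = 5460/(2.67−1) ≈ 3270.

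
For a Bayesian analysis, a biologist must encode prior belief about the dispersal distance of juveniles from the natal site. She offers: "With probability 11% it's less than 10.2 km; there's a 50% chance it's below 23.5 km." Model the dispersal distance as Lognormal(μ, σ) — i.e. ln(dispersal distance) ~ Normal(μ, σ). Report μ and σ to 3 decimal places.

μ ≈ 3.157, σ ≈ 0.680

If T ~ Lognormal(μ,σ) then ln T ~ Normal(μ,σ), so the p-quantile of ln T is μ + z_p·σ.
ln(10.2) = 2.322 and ln(23.5) = 3.157; z_{0.11} = -1.227, z_{0.5} = 0.
σ = (3.157 − 2.322)/(0 − (-1.227)) = 0.680.
μ = 2.322 − (-1.227)·0.680 = 3.157.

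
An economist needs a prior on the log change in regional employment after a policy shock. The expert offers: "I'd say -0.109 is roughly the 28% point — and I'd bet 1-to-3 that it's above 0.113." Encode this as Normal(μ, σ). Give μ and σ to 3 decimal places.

μ = -0.006, σ = 0.177

For Normal(μ,σ), the p-quantile is μ + z_p·σ. Here z_{0.28} = -0.5828, z_{0.75} = 0.6745.
So -0.109 = μ − 0.5828σ and 0.113 = μ + 0.6745σ.
Subtracting: σ = (0.113 − -0.109)/(0.6745 − (-0.5828)) = 0.177.
Then μ = -0.109 − (-0.5828)·0.177 = -0.006.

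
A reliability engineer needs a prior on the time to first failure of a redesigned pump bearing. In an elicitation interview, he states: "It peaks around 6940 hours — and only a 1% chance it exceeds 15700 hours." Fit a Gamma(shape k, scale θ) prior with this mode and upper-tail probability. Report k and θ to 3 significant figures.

Gamma(k,θ) with k>1 has mode (k−1)θ, so θ = 6940/(k−1).
Need P(X < 15700) = 0.99 with θ tied to k this way. Start at k = 2, θ = 6940: P(X<15700) ≈ 0.660.
Too low — raise k to concentrate. Iterating converges to k ≈ 8.19.
Then θ = 6940/(8.19−1) ≈ 965.

k ≈ 8.19, θ ≈ 965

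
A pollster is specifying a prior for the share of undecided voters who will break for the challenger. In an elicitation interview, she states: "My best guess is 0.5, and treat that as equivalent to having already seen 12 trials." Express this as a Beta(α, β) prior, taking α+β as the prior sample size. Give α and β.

Under the effective-sample-size interpretation, Beta(α, β) has prior mean α/(α+β) and prior sample size α+β.
So α+β = 12 and α/(α+β) = 0.5, giving α = 0.5·12 = 6 and β = 12 − 6 = 6.

α = 6, β = 6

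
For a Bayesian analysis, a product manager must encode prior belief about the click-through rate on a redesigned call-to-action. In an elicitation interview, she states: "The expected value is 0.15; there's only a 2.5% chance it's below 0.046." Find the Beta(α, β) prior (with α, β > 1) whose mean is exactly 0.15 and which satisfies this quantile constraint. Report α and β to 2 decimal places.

With mean 0.15 fixed, write α = 0.15s, β = 0.85s where s = α+β.
Need P(θ < 0.046) = 0.025 under Beta(0.15s, 0.85s). Normal approximation: (q−m)/√(m(1−m)/s) ≈ z_{0.025} = -1.96, so s ≈ 0.15·0.85·(-1.96)²/(0.046−0.15)² = 45.3.
At s = 45.3: P(θ<0.046) ≈ 0.005. Adjusting to match 0.025 gives s ≈ 28.07.
So α = 0.15·28.07 ≈ 4.21, β = 0.85·28.07 ≈ 23.86.

α ≈ 4.21, β ≈ 23.86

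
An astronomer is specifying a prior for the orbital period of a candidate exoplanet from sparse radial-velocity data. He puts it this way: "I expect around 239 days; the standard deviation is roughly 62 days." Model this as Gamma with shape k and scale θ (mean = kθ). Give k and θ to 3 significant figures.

For Gamma(k, scale θ): mean = kθ, variance = kθ², so CV = 1/√k.
CV = SD/mean = 62/239 = 0.2594, hence k = 1/CV² = 14.9.
Then θ = mean/k = 239/14.9 = 16.1.

k ≈ 14.9, θ ≈ 16.1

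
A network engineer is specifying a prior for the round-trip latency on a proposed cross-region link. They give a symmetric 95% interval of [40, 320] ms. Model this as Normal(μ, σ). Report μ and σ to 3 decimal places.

μ = 180.000, σ = 71.430

A symmetric 95% interval runs μ ± z·σ with z = 1.96.
Half-width = 140, so σ = 140/1.96 = 71.430.
μ is the interval midpoint, 180.000.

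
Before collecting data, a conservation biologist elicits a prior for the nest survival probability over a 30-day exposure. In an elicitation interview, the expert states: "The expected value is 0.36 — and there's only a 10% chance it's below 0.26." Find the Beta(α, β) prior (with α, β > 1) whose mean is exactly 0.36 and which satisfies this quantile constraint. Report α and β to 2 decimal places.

With mean 0.36 fixed, write α = 0.36s, β = 0.64s where s = α+β.
Need P(θ < 0.26) = 0.1 under Beta(0.36s, 0.64s). Normal approximation: (q−m)/√(m(1−m)/s) ≈ z_{0.1} = -1.28, so s ≈ 0.36·0.64·(-1.28)²/(0.26−0.36)² = 37.8.
At s = 37.8: P(θ<0.26) ≈ 0.095. Adjusting to match 0.1 gives s ≈ 36.13.
So α = 0.36·36.13 ≈ 13.01, β = 0.64·36.13 ≈ 23.12.

α ≈ 13.01, β ≈ 23.12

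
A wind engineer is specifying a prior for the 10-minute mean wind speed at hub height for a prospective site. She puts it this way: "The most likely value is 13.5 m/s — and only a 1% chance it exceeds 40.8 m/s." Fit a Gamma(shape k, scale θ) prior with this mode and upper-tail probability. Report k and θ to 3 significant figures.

k ≈ 4.67, θ ≈ 3.67

Gamma(k,θ) with k>1 has mode (k−1)θ, so θ = 13.5/(k−1).
Need P(X < 40.8) = 0.99 with θ tied to k this way. Start at k = 2, θ = 13.5: P(X<40.8) ≈ 0.804.
Too low — raise k to concentrate. Iterating converges to k ≈ 4.67.
Then θ = 13.5/(4.67−1) ≈ 3.67.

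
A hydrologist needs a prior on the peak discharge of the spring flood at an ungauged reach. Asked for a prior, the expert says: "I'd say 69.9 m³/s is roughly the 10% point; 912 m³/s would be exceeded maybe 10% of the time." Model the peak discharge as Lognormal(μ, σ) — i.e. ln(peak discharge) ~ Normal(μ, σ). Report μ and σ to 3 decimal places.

μ ≈ 5.531, σ ≈ 1.002

If T ~ Lognormal(μ,σ) then ln T ~ Normal(μ,σ), so the p-quantile of ln T is μ + z_p·σ.
ln(69.9) = 4.247 and ln(912) = 6.816; z_{0.1} = -1.282, z_{0.9} = 1.282.
σ = (6.816 − 4.247)/(1.282 − (-1.282)) = 1.002.
μ = 4.247 − (-1.282)·1.002 = 5.531.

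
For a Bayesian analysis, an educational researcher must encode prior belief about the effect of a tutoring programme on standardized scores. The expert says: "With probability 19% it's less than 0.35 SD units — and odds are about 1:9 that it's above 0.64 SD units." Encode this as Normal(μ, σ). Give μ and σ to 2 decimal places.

μ = 0.47, σ = 0.13

The p-quantile of Normal(μ,σ) is μ + z_p·σ, with z_{0.19} = -0.8779 and z_{0.9} = 1.282.
Eliminate σ: μ = (z₂·x₁ − z₁·x₂)/(z₂ − z₁) = (1.282·0.35 − (-0.8779)·0.64)/2.159 = 0.47.
Then σ = (x₂ − x₁)/(z₂ − z₁) = (0.64 − 0.35)/2.159 = 0.13.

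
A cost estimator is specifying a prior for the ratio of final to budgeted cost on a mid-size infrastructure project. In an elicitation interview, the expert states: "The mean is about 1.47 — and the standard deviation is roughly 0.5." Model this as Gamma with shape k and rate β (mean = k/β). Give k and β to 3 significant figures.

For Gamma(k, rate β): mean = k/β, variance = k/β², so CV = 1/√k.
CV = SD/mean = 0.5/1.47 = 0.3401, hence k = 1/CV² = 8.64.
Then β = k/mean = 8.64/1.47 = 5.88.

k ≈ 8.64, β ≈ 5.88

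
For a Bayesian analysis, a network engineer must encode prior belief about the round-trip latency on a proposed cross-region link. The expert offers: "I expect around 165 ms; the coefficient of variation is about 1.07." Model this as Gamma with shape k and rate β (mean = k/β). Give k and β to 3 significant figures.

For Gamma(k, rate β): mean = k/β, variance = k/β², so CV = 1/√k.
CV = 1.07, hence k = 1/CV² = 0.873.
Then β = k/mean = 0.873/165 = 0.00529.

k ≈ 0.873, β ≈ 0.00529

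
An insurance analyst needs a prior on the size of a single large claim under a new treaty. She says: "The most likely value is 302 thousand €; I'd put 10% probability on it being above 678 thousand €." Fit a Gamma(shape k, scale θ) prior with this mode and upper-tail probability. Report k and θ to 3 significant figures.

k ≈ 3.94, θ ≈ 103

Gamma(k,θ) with k>1 has mode (k−1)θ, so θ = 302/(k−1).
Need P(X < 678) = 0.9 with θ tied to k this way. Start at k = 2, θ = 302: P(X<678) ≈ 0.656.
Too low — raise k to concentrate. Iterating converges to k ≈ 3.94.
Then θ = 302/(3.94−1) ≈ 103.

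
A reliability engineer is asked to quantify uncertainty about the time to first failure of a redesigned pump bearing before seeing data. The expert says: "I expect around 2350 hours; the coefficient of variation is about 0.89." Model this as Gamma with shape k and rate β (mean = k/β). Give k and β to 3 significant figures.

k ≈ 1.26, β ≈ 0.000537

For Gamma(k, rate β): mean = k/β, variance = k/β², so CV = 1/√k.
CV = 0.89, hence k = 1/CV² = 1.26.
Then β = k/mean = 1.26/2350 = 0.000537.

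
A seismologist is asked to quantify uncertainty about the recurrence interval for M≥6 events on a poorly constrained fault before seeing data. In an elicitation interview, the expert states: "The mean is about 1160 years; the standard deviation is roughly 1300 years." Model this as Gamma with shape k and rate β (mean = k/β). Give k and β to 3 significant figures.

k ≈ 0.796, β ≈ 0.000686

For Gamma(k, rate β): mean = k/β, variance = k/β², so CV = 1/√k.
CV = SD/mean = 1300/1160 = 1.121, hence k = 1/CV² = 0.796.
Then β = k/mean = 0.796/1160 = 0.000686.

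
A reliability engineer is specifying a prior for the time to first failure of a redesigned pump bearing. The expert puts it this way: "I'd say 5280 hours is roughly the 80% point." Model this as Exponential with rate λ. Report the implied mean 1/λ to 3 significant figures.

mean ≈ 3280 hours

P(T < 5280.0) = 1 − e^(−λ·5280.0) = 0.8, so λ = −ln(1−0.8)/5280.0 = −ln(0.2)/5280.0 = 0.000305.
Mean = 1/λ = 3280 hours.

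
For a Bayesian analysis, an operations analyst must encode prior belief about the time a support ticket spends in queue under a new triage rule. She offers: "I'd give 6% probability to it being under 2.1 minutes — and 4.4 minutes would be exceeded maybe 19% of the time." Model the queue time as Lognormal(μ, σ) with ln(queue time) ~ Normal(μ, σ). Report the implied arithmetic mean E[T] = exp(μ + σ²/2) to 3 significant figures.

If T ~ Lognormal(μ,σ) then ln T ~ Normal(μ,σ), so the p-quantile of ln T is μ + z_p·σ.
ln(2.1) = 0.7419 and ln(4.4) = 1.482; z_{0.06} = -1.555, z_{0.81} = 0.8779.
σ = (1.482 − 0.7419)/(0.8779 − (-1.555)) = 0.304.
μ = 0.7419 − (-1.555)·0.304 = 1.215.
E[T] = exp(μ + σ²/2) = exp(1.215 + 0.0462) = 3.53 minutes.

E[T] ≈ 3.53 minutes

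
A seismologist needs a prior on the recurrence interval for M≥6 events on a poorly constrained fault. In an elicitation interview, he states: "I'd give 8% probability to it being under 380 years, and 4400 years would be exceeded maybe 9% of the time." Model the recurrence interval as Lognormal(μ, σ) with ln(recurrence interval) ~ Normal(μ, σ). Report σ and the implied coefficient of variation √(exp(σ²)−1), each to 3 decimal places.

σ ≈ 0.892, CV ≈ 1.103

If T ~ Lognormal(μ,σ) then ln T ~ Normal(μ,σ), so the p-quantile of ln T is μ + z_p·σ.
ln(380) = 5.94 and ln(4400) = 8.389; z_{0.08} = -1.405, z_{0.91} = 1.341.
σ = (8.389 − 5.94)/(1.341 − (-1.405)) = 0.892.
μ = 5.94 − (-1.405)·0.892 = 7.193.
CV = √(exp(σ²)−1) = √(exp(0.7956)−1) = 1.103.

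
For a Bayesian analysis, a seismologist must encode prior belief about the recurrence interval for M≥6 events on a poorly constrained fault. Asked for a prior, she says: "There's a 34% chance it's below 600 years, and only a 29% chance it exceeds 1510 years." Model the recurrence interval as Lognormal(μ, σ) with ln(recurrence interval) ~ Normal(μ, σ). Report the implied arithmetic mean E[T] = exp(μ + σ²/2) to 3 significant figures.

E[T] ≈ 1400 years

If T ~ Lognormal(μ,σ) then ln T ~ Normal(μ,σ), so the p-quantile of ln T is μ + z_p·σ.
ln(600) = 6.397 and ln(1510) = 7.32; z_{0.34} = -0.4125, z_{0.71} = 0.5534.
σ = (7.32 − 6.397)/(0.5534 − (-0.4125)) = 0.956.
μ = 6.397 − (-0.4125)·0.956 = 6.791.
E[T] = exp(μ + σ²/2) = exp(6.791 + 0.4566) = 1400 years.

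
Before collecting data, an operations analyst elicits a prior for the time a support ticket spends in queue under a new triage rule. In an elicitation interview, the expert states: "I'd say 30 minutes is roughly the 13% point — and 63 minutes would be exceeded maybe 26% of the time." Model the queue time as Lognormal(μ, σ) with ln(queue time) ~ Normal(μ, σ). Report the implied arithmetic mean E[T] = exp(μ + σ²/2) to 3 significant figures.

E[T] ≈ 52.5 minutes

If T ~ Lognormal(μ,σ) then ln T ~ Normal(μ,σ), so the p-quantile of ln T is μ + z_p·σ.
ln(30) = 3.401 and ln(63) = 4.143; z_{0.13} = -1.126, z_{0.74} = 0.6433.
σ = (4.143 − 3.401)/(0.6433 − (-1.126)) = 0.419.
μ = 3.401 − (-1.126)·0.419 = 3.873.
E[T] = exp(μ + σ²/2) = exp(3.873 + 0.0879) = 52.5 minutes.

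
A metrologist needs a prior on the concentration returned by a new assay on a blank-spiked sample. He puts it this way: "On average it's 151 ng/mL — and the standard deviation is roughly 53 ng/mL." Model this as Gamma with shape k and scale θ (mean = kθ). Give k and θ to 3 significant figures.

For Gamma(k, scale θ): mean = kθ, variance = kθ², so CV = 1/√k.
CV = SD/mean = 53/151 = 0.351, hence k = 1/CV² = 8.12.
Then θ = mean/k = 151/8.12 = 18.6.

k ≈ 8.12, θ ≈ 18.6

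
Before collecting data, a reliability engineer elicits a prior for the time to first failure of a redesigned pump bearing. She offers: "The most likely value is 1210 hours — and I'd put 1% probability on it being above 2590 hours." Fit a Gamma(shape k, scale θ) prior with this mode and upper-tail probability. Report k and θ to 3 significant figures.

Gamma(k,θ) with k>1 has mode (k−1)θ, so θ = 1210/(k−1).
Need P(X < 2590) = 0.99 with θ tied to k this way. Start at k = 2, θ = 1210: P(X<2590) ≈ 0.631.
Too low — raise k to concentrate. Iterating converges to k ≈ 9.37.
Then θ = 1210/(9.37−1) ≈ 145.

k ≈ 9.37, θ ≈ 145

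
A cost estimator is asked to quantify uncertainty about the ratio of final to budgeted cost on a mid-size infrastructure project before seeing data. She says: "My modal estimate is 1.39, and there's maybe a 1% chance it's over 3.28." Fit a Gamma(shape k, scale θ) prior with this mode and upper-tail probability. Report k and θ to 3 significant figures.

k ≈ 7.45, θ ≈ 0.216

Gamma(k,θ) with k>1 has mode (k−1)θ, so θ = 1.39/(k−1).
Need P(X < 3.28) = 0.99 with θ tied to k this way. Start at k = 2, θ = 1.39: P(X<3.28) ≈ 0.683.
Too low — raise k to concentrate. Iterating converges to k ≈ 7.45.
Then θ = 1.39/(7.45−1) ≈ 0.216.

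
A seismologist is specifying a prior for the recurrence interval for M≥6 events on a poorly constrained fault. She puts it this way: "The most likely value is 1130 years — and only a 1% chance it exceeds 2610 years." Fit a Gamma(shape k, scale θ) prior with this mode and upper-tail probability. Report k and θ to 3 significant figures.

k ≈ 7.81, θ ≈ 166

Gamma(k,θ) with k>1 has mode (k−1)θ, so θ = 1130/(k−1).
Need P(X < 2610) = 0.99 with θ tied to k this way. Start at k = 2, θ = 1130: P(X<2610) ≈ 0.671.
Too low — raise k to concentrate. Iterating converges to k ≈ 7.81.
Then θ = 1130/(7.81−1) ≈ 166.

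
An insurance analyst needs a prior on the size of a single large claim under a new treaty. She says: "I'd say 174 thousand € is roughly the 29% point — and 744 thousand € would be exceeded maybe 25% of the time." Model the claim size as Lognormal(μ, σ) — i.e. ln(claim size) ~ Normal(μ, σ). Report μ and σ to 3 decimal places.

μ ≈ 5.814, σ ≈ 1.183

If T ~ Lognormal(μ,σ) then ln T ~ Normal(μ,σ), so the p-quantile of ln T is μ + z_p·σ.
ln(174) = 5.159 and ln(744) = 6.612; z_{0.29} = -0.5534, z_{0.75} = 0.6745.
σ = (6.612 − 5.159)/(0.6745 − (-0.5534)) = 1.183.
μ = 5.159 − (-0.5534)·1.183 = 5.814.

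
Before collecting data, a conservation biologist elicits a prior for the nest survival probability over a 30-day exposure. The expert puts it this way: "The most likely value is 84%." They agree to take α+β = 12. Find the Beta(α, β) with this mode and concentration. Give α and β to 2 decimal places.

For α,β > 1 the Beta mode is (α−1)/(α+β−2). With α+β = 12, the mode is (α−1)/10.
Set (α−1)/10 = 0.84 → α = 1 + 0.84·10 = 9.40.
β = 12 − α = 2.60.

α = 9.40, β = 2.60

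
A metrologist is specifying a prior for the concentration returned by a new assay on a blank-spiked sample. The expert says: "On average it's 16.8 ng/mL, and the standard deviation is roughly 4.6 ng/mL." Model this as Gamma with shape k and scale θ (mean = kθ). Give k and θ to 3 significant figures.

For Gamma(k, scale θ): mean = kθ, variance = kθ², so CV = 1/√k.
CV = SD/mean = 4.6/16.8 = 0.2738, hence k = 1/CV² = 13.3.
Then θ = mean/k = 16.8/13.3 = 1.26.

k ≈ 13.3, θ ≈ 1.26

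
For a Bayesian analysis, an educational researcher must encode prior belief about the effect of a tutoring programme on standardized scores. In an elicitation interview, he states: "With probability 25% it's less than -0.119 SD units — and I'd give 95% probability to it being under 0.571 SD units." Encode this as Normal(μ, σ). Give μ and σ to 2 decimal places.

For Normal(μ,σ), the p-quantile is μ + z_p·σ. Here z_{0.25} = -0.6745, z_{0.95} = 1.645.
So -0.119 = μ − 0.6745σ and 0.571 = μ + 1.645σ.
Subtracting: σ = (0.571 − -0.119)/(1.645 − (-0.6745)) = 0.30.
Then μ = -0.119 − (-0.6745)·0.30 = 0.08.

μ = 0.08, σ = 0.30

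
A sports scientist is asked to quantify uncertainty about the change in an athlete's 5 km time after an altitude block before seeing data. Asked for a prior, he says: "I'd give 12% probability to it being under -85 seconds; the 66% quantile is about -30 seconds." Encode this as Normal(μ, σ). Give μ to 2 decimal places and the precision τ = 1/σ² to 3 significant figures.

The p-quantile of Normal(μ,σ) is μ + z_p·σ, with z_{0.12} = -1.175 and z_{0.66} = 0.4125.
Eliminate σ: μ = (z₂·x₁ − z₁·x₂)/(z₂ − z₁) = (0.4125·-85 − (-1.175)·-30)/1.587 = -44.29.
Then σ = (x₂ − x₁)/(z₂ − z₁) = (-30 − -85)/1.587 = 34.65.
Precision τ = 1/σ² = 1/34.65² = 0.000833.

μ = -44.29, τ = 0.000833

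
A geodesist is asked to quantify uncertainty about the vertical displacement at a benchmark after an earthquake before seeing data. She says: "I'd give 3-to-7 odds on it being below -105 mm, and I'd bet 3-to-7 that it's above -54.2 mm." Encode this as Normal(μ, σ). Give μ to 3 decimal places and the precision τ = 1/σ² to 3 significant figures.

μ = -79.600, τ = 0.000426

The p-quantile of Normal(μ,σ) is μ + z_p·σ, with z_{0.3} = -0.5244 and z_{0.7} = 0.5244.
Eliminate σ: μ = (z₂·x₁ − z₁·x₂)/(z₂ − z₁) = (0.5244·-105 − (-0.5244)·-54.2)/1.049 = -79.600.
Then σ = (x₂ − x₁)/(z₂ − z₁) = (-54.2 − -105)/1.049 = 48.436.
Precision τ = 1/σ² = 1/48.44² = 0.000426.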